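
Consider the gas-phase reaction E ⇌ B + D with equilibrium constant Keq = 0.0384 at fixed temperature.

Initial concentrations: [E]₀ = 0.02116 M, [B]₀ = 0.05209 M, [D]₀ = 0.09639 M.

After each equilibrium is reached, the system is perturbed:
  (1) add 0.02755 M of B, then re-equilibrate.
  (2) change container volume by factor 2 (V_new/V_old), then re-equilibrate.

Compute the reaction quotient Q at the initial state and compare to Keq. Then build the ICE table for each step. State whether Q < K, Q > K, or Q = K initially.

Q₀ = 0.2373; Q > K (proceeds reverse)

Q₀ = 0.2373 vs Keq = 0.0384 ⇒ Q>K, reverse
Step 1:
                  E         B         D
  init      0.02116   0.05209   0.09639
  Δ         0.02619  -0.02619  -0.02619
  eq        0.04735    0.0259    0.0702
  solve Keq expr → x = -0.02619; check Q = 0.0384
Then add 0.02755 M of B.
Step 2:
                  E         B         D
  init      0.04735   0.05345    0.0702
  Δ         0.01297  -0.01297  -0.01297
  eq        0.06032   0.04048   0.05723
  solve Keq expr → x = -0.01297; check Q = 0.0384
Then change container volume by factor 2 (V_new/V_old).
Step 3:
                  E         B         D
  init      0.03016   0.02024   0.02861
  Δ       -0.006197  0.006197  0.006197
  eq        0.02396   0.02644   0.03481
  solve Keq expr → x = 0.006197; check Q = 0.0384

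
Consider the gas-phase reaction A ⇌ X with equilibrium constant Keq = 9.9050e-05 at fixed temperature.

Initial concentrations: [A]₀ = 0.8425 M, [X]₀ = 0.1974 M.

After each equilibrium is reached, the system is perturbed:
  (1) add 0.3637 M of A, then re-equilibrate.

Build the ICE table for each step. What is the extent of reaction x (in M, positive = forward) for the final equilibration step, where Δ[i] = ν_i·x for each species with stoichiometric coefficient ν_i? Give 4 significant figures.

x = 3.6021e-05 M

Q₀ = 0.2343 vs Keq = 9.9050e-05 ⇒ Q>K, reverse
Step 1:
                    A           X
  Initial      0.8425      0.1974
  Change       0.1973     -0.1973
  Equil          1.04  1.0299e-04
  solve Keq expr → x = -0.1973; check Q = 9.9050e-05
Then add 0.3637 M of A.
Step 2:
                    A           X
  Initial       1.403  1.0299e-04
  Change  -3.6021e-05  3.6021e-05
  Equil         1.403  1.3901e-04
  solve Keq expr → x = 3.6021e-05; check Q = 9.9050e-05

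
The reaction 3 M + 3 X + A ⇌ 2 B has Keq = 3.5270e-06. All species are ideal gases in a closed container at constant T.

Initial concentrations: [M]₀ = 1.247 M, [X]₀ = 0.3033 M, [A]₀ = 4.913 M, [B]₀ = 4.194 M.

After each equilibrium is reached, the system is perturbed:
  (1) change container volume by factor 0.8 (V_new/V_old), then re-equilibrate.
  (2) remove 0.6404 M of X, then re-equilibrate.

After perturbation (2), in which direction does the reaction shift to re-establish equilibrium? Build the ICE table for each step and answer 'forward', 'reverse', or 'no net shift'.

Direction: reverse

Q₀ = 66.17 vs Keq = 3.5270e-06 ⇒ Q>K, reverse
Step 1:
                   M          X          A          B
  I            1.247     0.3033      4.913      4.194
  C             4.95       4.95       1.65       -3.3
  E            6.197      5.254      6.563     0.8938
  solve Keq expr → x = -1.65; check Q = 3.5270e-06
Then change container volume by factor 0.8 (V_new/V_old).
Step 2:
                   M          X          A          B
  I            7.747      6.567      8.204      1.117
  C          -0.5728    -0.5728    -0.1909     0.3818
  E            7.174      5.994      8.013      1.499
  solve Keq expr → x = 0.1909; check Q = 3.5270e-06
Then remove 0.6404 M of X.
Step 3:
                   M          X          A          B
  I            7.174      5.354      8.013      1.499
  C           0.1754     0.1754    0.05848     -0.117
  E            7.349      5.529      8.071      1.382
  solve Keq expr → x = -0.05848; check Q = 3.5270e-06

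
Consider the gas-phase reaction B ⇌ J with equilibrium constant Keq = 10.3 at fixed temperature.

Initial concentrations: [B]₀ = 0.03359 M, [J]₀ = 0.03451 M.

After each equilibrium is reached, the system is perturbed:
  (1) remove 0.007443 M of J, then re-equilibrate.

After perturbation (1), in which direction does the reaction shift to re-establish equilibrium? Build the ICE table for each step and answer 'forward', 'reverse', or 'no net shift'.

Direction: forward

Q₀ = 1.027 vs Keq = 10.3 ⇒ Q<K, forward
Step 1:
                    B           J
  Initial     0.03359     0.03451
  Change     -0.02756     0.02756
  Equil      0.006027     0.06207
  solve Keq expr → x = 0.02756; check Q = 10.3
Then remove 0.007443 M of J.
Step 2:
                    B           J
  Initial    0.006027     0.05463
  Change  -6.5867e-04  6.5867e-04
  Equil      0.005368     0.05529
  solve Keq expr → x = 6.5867e-04; check Q = 10.3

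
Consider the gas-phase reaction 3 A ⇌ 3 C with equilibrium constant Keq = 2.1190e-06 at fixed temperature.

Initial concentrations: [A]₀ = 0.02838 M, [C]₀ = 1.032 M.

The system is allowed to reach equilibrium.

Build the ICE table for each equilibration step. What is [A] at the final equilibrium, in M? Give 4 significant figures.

Q₀ = 4.8084e+04 vs Keq = 2.1190e-06 ⇒ Q>K, reverse
Step 1:
                    A           C
  I           0.02838       1.032
  C             1.019      -1.019
  E             1.047     0.01345
  solve Keq expr → x = -0.3395; check Q = 2.1190e-06

[A]_eq = 1.047 M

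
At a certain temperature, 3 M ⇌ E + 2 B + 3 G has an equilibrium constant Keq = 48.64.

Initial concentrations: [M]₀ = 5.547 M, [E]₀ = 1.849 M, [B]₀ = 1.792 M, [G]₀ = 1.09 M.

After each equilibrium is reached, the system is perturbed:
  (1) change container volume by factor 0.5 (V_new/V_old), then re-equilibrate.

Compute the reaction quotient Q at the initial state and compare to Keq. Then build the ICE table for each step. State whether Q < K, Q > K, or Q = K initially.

Q₀ = 0.04505; Q < K (proceeds forward)

Q₀ = 0.04505 vs Keq = 48.64 ⇒ Q<K, forward
Step 1:
                   M          E          B          G
  Initial      5.547      1.849      1.792       1.09
  Change      -2.467     0.8225      1.645      2.467
  Equil         3.08      2.671      3.437      3.557
  solve Keq expr → x = 0.8225; check Q = 48.64
Then change container volume by factor 0.5 (V_new/V_old).
Step 2:
                   M          E          B          G
  Initial      6.159      5.343      6.874      7.115
  Change       1.746    -0.5819     -1.164     -1.746
  Equil        7.905      4.761       5.71      5.369
  solve Keq expr → x = -0.5819; check Q = 48.64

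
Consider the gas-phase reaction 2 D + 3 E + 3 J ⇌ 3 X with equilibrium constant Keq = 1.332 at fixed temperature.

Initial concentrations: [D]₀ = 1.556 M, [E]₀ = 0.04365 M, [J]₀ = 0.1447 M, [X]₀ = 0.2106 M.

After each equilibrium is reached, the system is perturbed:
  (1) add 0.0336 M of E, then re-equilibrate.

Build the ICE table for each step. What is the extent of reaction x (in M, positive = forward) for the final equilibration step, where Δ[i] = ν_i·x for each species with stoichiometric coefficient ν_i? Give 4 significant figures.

Q₀ = 1.5311e+04 vs Keq = 1.332 ⇒ Q>K, reverse
Step 1:
                  D         E         J         X
  Initial     1.556   0.04365    0.1447    0.2106
  Change     0.0896    0.1344    0.1344   -0.1344
  Equil       1.646     0.178    0.2791   0.07621
  solve Keq expr → x = -0.0448; check Q = 1.332
Then add 0.0336 M of E.
Step 2:
                  D         E         J         X
  Initial     1.646    0.2116    0.2791   0.07621
  Change  -0.005438 -0.008158 -0.008158  0.008158
  Equil        1.64    0.2035    0.2709   0.08436
  solve Keq expr → x = 0.002719; check Q = 1.332

x = 0.002719 M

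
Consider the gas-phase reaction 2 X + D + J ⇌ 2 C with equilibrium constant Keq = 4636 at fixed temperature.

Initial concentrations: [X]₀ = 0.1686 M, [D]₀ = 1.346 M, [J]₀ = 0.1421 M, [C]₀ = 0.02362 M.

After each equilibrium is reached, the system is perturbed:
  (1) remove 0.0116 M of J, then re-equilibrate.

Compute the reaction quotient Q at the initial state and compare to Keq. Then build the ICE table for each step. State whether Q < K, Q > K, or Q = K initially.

Q₀ = 0.1026; Q < K (proceeds forward)

Q₀ = 0.1026 vs Keq = 4636 ⇒ Q<K, forward
Step 1:
                  X         D         J         C
  Initial    0.1686     1.346    0.1421   0.02362
  Change    -0.1591  -0.07953  -0.07953    0.1591
  Equil    0.009532     1.266   0.06257    0.1827
  solve Keq expr → x = 0.07953; check Q = 4636
Then remove 0.0116 M of J.
Step 2:
                  X         D         J         C
  Initial  0.009532     1.266   0.05097    0.1827
  Change  9.2629e-04 4.6315e-04 4.6315e-04 -9.2629e-04
  Equil     0.01046     1.267   0.05143    0.1818
  solve Keq expr → x = -4.6315e-04; check Q = 4636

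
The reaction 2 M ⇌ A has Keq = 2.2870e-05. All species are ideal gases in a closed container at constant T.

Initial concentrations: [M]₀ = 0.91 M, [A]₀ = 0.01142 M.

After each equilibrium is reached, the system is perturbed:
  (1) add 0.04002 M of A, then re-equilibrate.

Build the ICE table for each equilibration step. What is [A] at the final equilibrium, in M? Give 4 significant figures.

[A]_eq = 2.3461e-05 M

Q₀ = 0.01379 vs Keq = 2.2870e-05 ⇒ Q>K, reverse
Step 1:
                  M         A
  Initial      0.91   0.01142
  Change     0.0228   -0.0114
  Equil      0.9328 1.9900e-05
  solve Keq expr → x = -0.0114; check Q = 2.2870e-05
Then add 0.04002 M of A.
Step 2:
                  M         A
  Initial    0.9328   0.04004
  Change    0.08003  -0.04002
  Equil       1.013 2.3461e-05
  solve Keq expr → x = -0.04002; check Q = 2.2870e-05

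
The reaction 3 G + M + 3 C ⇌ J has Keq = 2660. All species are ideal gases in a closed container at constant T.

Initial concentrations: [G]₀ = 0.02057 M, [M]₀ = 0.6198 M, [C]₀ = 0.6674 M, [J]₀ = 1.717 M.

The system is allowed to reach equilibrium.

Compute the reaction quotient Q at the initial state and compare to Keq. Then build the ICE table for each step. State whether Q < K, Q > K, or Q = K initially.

Q₀ = 1.0707e+06 vs Keq = 2660 ⇒ Q>K, reverse
Step 1:
                  G         M         C         J
  Initial   0.02057    0.6198    0.6674     1.717
  Change      0.107   0.03567     0.107  -0.03567
  Equil      0.1276    0.6555    0.7744     1.681
  solve Keq expr → x = -0.03567; check Q = 2660

Q₀ = 1.0707e+06; Q > K (proceeds reverse)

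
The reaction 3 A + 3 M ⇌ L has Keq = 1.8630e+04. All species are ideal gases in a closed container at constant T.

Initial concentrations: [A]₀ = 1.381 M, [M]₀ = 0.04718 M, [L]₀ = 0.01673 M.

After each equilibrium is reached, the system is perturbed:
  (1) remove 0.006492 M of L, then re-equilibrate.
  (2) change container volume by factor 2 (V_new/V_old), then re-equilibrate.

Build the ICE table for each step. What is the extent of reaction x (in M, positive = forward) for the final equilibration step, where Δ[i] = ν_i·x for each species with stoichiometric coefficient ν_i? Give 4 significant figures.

Q₀ = 60.48 vs Keq = 1.8630e+04 ⇒ Q<K, forward
Step 1:
                    A           M           L
  Initial       1.381     0.04718     0.01673
  Change     -0.03849    -0.03849     0.01283
  Equil         1.343    0.008688     0.02956
  solve Keq expr → x = 0.01283; check Q = 1.8630e+04
Then remove 0.006492 M of L.
Step 2:
                    A           M           L
  Initial       1.343    0.008688     0.02307
  Change  -6.5995e-04 -6.5995e-04  2.1998e-04
  Equil         1.342    0.008028     0.02329
  solve Keq expr → x = 2.1998e-04; check Q = 1.8630e+04
Then change container volume by factor 2 (V_new/V_old).
Step 3:
                    A           M           L
  Initial      0.6709    0.004014     0.01164
  Change     0.007598    0.007598   -0.002533
  Equil        0.6785     0.01161    0.009112
  solve Keq expr → x = -0.002533; check Q = 1.8630e+04

x = -0.002533 M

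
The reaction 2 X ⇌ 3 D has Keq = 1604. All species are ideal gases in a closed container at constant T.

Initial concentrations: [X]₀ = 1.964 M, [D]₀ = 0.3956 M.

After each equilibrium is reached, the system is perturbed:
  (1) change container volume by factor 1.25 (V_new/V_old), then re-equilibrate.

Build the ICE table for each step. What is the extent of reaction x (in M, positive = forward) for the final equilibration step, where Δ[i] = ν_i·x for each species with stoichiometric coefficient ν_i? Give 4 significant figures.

Q₀ = 0.01605 vs Keq = 1604 ⇒ Q<K, forward
Step 1:
                    X           D
  init          1.964      0.3956
  Δ            -1.825       2.738
  eq           0.1385       3.134
  solve Keq expr → x = 0.9127; check Q = 1604
Then change container volume by factor 1.25 (V_new/V_old).
Step 2:
                    X           D
  init         0.1108       2.507
  Δ          -0.01074     0.01611
  eq           0.1001       2.523
  solve Keq expr → x = 0.005371; check Q = 1604

x = 0.005371 M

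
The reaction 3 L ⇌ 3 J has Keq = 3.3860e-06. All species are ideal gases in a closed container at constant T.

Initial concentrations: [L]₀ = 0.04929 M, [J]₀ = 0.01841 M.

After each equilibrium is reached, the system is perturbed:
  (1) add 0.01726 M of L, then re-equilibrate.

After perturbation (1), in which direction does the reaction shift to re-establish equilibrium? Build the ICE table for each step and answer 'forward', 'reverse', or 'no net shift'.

Direction: forward

Q₀ = 0.05211 vs Keq = 3.3860e-06 ⇒ Q>K, reverse
Step 1:
                   L          J
  Initial    0.04929    0.01841
  Change     0.01741   -0.01741
  Equil       0.0667   0.001002
  solve Keq expr → x = -0.005803; check Q = 3.3860e-06
Then add 0.01726 M of L.
Step 2:
                   L          J
  Initial    0.08396   0.001002
  Change  -2.5535e-04 2.5535e-04
  Equil       0.0837   0.001257
  solve Keq expr → x = 8.5116e-05; check Q = 3.3860e-06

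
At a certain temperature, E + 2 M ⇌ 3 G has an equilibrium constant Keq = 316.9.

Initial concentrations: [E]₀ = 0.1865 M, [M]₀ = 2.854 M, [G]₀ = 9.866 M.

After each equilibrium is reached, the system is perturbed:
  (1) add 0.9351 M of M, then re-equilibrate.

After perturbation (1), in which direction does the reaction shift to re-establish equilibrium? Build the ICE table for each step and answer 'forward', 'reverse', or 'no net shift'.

Q₀ = 632.2 vs Keq = 316.9 ⇒ Q>K, reverse
Step 1:
                   E          M          G
  Initial     0.1865      2.854      9.866
  Change      0.1058     0.2116    -0.3174
  Equil       0.2923      3.066      9.549
  solve Keq expr → x = -0.1058; check Q = 316.9
Then add 0.9351 M of M.
Step 2:
                   E          M          G
  Initial     0.2923      4.001      9.549
  Change    -0.08836    -0.1767     0.2651
  Equil        0.204      3.824      9.814
  solve Keq expr → x = 0.08836; check Q = 316.9

Direction: forward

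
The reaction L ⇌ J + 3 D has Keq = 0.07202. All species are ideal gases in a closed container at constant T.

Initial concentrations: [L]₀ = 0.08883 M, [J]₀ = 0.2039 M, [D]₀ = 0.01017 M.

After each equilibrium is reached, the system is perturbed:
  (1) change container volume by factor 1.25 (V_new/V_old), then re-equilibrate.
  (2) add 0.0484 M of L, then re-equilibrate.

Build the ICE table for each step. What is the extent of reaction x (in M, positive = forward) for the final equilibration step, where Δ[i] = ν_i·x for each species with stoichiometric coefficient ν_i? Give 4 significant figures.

x = 0.02073 M

Q₀ = 2.4145e-06 vs Keq = 0.07202 ⇒ Q<K, forward
Step 1:
                  L         J         D
  Initial   0.08883    0.2039   0.01017
  Change   -0.06156   0.06156    0.1847
  Equil     0.02727    0.2655    0.1949
  solve Keq expr → x = 0.06156; check Q = 0.07202
Then change container volume by factor 1.25 (V_new/V_old).
Step 2:
                  L         J         D
  Initial   0.02182    0.2124    0.1559
  Change  -0.005934  0.005934    0.0178
  Equil     0.01588    0.2183    0.1737
  solve Keq expr → x = 0.005934; check Q = 0.07202
Then add 0.0484 M of L.
Step 3:
                  L         J         D
  Initial   0.06428    0.2183    0.1737
  Change   -0.02073   0.02073   0.06219
  Equil     0.04355     0.239    0.2359
  solve Keq expr → x = 0.02073; check Q = 0.07202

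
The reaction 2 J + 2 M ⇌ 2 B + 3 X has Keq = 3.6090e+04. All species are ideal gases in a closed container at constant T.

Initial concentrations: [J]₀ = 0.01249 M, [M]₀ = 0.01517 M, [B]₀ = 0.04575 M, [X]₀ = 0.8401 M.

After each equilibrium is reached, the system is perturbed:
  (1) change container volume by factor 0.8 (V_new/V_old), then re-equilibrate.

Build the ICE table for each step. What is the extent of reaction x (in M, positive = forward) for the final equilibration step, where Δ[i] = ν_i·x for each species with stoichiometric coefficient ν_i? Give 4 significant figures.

x = -4.1391e-04 M

Q₀ = 3.4568e+04 vs Keq = 3.6090e+04 ⇒ Q<K, forward
Step 1:
                  J         M         B         X
  I         0.01249   0.01517   0.04575    0.8401
  C       -1.2583e-04 -1.2583e-04 1.2583e-04 1.8874e-04
  E         0.01236   0.01504   0.04588    0.8403
  solve Keq expr → x = 6.2914e-05; check Q = 3.6090e+04
Then change container volume by factor 0.8 (V_new/V_old).
Step 2:
                  J         M         B         X
  I         0.01546   0.01881   0.05734      1.05
  C       8.2782e-04 8.2782e-04 -8.2782e-04 -0.001242
  E         0.01628   0.01963   0.05652     1.049
  solve Keq expr → x = -4.1391e-04; check Q = 3.6090e+04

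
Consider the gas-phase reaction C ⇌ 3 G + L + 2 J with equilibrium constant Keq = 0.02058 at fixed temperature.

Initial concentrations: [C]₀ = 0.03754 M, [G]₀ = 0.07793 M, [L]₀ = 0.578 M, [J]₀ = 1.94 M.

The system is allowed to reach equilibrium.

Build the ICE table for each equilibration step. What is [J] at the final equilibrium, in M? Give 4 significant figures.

[J]_eq = 1.936 M

Q₀ = 0.02743 vs Keq = 0.02058 ⇒ Q>K, reverse
Step 1:
                   C          G          L          J
  I          0.03754    0.07793      0.578       1.94
  C         0.001917  -0.005752  -0.001917  -0.003835
  E          0.03946    0.07218     0.5761      1.936
  solve Keq expr → x = -0.001917; check Q = 0.02058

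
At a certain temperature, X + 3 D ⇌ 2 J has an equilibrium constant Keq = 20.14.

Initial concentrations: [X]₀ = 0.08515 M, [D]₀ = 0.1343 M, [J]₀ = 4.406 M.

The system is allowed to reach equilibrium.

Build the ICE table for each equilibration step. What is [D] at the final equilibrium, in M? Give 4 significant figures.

[D]_eq = 1.168 M

Q₀ = 9.4119e+04 vs Keq = 20.14 ⇒ Q>K, reverse
Step 1:
                  X         D         J
  init      0.08515    0.1343     4.406
  Δ          0.3447     1.034   -0.6895
  eq         0.4299     1.168     3.717
  solve Keq expr → x = -0.3447; check Q = 20.14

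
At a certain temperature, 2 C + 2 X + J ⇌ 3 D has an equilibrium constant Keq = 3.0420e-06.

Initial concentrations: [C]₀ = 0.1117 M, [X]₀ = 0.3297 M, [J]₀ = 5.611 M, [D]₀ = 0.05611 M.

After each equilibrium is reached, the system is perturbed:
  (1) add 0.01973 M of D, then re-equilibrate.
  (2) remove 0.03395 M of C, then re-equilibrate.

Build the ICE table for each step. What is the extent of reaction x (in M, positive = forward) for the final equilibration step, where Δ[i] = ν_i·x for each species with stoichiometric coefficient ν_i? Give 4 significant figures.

Q₀ = 0.02321 vs Keq = 3.0420e-06 ⇒ Q>K, reverse
Step 1:
                   C          X          J          D
  I           0.1117     0.3297      5.611    0.05611
  C          0.03497    0.03497    0.01748   -0.05245
  E           0.1467     0.3647      5.628   0.003659
  solve Keq expr → x = -0.01748; check Q = 3.0420e-06
Then add 0.01973 M of D.
Step 2:
                   C          X          J          D
  I           0.1467     0.3647      5.628    0.02339
  C          0.01295    0.01295   0.006475   -0.01943
  E           0.1596     0.3776      5.635   0.003964
  solve Keq expr → x = -0.006475; check Q = 3.0420e-06
Then remove 0.03395 M of C.
Step 3:
                   C          X          J          D
  I           0.1257     0.3776      5.635   0.003964
  C       3.8329e-04 3.8329e-04 1.9164e-04 -5.7493e-04
  E           0.1261      0.378      5.635   0.003389
  solve Keq expr → x = -1.9164e-04; check Q = 3.0420e-06

x = -1.9164e-04 M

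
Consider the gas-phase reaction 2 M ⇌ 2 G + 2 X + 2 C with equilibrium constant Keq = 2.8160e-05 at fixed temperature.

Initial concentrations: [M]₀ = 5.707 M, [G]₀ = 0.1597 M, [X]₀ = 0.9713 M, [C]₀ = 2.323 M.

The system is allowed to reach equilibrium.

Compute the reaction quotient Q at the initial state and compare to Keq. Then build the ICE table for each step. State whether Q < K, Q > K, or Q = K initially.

Q₀ = 0.003987; Q > K (proceeds reverse)

Q₀ = 0.003987 vs Keq = 2.8160e-05 ⇒ Q>K, reverse
Step 1:
                   M          G          X          C
  I            5.707     0.1597     0.9713      2.323
  C           0.1425    -0.1425    -0.1425    -0.1425
  E             5.85    0.01718     0.8288       2.18
  solve Keq expr → x = -0.07126; check Q = 2.8160e-05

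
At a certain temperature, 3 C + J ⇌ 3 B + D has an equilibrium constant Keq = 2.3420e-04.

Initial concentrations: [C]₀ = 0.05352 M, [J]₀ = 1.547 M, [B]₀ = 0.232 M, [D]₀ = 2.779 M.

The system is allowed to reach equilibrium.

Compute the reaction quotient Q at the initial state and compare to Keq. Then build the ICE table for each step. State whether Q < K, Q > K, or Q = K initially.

Q₀ = 146.3; Q > K (proceeds reverse)

Q₀ = 146.3 vs Keq = 2.3420e-04 ⇒ Q>K, reverse
Step 1:
                   C          J          B          D
  Initial    0.05352      1.547      0.232      2.779
  Change      0.2179    0.07263    -0.2179   -0.07263
  Equil       0.2714       1.62     0.0141      2.706
  solve Keq expr → x = -0.07263; check Q = 2.3420e-04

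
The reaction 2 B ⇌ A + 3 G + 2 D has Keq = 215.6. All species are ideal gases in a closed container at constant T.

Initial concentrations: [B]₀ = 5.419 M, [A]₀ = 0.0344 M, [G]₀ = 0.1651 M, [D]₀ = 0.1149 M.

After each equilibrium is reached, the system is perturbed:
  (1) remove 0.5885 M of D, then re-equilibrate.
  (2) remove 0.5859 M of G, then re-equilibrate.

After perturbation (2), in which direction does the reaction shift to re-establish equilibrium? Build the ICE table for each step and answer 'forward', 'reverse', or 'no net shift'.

Q₀ = 6.9599e-08 vs Keq = 215.6 ⇒ Q<K, forward
Step 1:
                   B          A          G          D
  I            5.419     0.0344     0.1651     0.1149
  C           -2.935      1.467      4.402      2.935
  E            2.484      1.502      4.567       3.05
  solve Keq expr → x = 1.467; check Q = 215.6
Then remove 0.5885 M of D.
Step 2:
                   B          A          G          D
  I            2.484      1.502      4.567      2.461
  C          -0.1475    0.07377     0.2213     0.1475
  E            2.337      1.576      4.789      2.609
  solve Keq expr → x = 0.07377; check Q = 215.6
Then remove 0.5859 M of G.
Step 3:
                   B          A          G          D
  I            2.337      1.576      4.203      2.609
  C          -0.1311    0.06556     0.1967     0.1311
  E            2.206      1.641      4.399       2.74
  solve Keq expr → x = 0.06556; check Q = 215.6

Direction: forward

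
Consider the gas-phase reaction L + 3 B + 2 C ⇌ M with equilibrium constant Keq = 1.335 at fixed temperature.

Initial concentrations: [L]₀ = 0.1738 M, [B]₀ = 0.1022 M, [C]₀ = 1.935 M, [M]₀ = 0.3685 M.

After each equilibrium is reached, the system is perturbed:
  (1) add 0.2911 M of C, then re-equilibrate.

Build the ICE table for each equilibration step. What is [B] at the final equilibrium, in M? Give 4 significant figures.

[B]_eq = 0.4679 M

Q₀ = 530.5 vs Keq = 1.335 ⇒ Q>K, reverse
Step 1:
                    L           B           C           M
  init         0.1738      0.1022       1.935      0.3685
  Δ            0.1308      0.3925      0.2617     -0.1308
  eq           0.3046      0.4947       2.197      0.2377
  solve Keq expr → x = -0.1308; check Q = 1.335
Then add 0.2911 M of C.
Step 2:
                    L           B           C           M
  init         0.3046      0.4947       2.488      0.2377
  Δ         -0.008959    -0.02688    -0.01792    0.008959
  eq           0.2957      0.4679        2.47      0.2466
  solve Keq expr → x = 0.008959; check Q = 1.335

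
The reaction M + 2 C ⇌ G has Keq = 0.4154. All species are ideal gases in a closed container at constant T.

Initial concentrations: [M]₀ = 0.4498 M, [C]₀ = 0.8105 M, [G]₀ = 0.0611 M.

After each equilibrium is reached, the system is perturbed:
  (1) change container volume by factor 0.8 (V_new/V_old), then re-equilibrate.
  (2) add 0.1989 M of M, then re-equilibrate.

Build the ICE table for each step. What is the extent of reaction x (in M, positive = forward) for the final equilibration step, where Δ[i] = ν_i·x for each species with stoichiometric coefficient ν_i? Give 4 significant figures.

x = 0.0277 M

Q₀ = 0.2068 vs Keq = 0.4154 ⇒ Q<K, forward
Step 1:
                    M           C           G
  Initial      0.4498      0.8105      0.0611
  Change     -0.03407    -0.06814     0.03407
  Equil        0.4157      0.7424     0.09517
  solve Keq expr → x = 0.03407; check Q = 0.4154
Then change container volume by factor 0.8 (V_new/V_old).
Step 2:
                    M           C           G
  Initial      0.5197      0.9279       0.119
  Change     -0.03212    -0.06424     0.03212
  Equil        0.4875      0.8637      0.1511
  solve Keq expr → x = 0.03212; check Q = 0.4154
Then add 0.1989 M of M.
Step 3:
                    M           C           G
  Initial      0.6864      0.8637      0.1511
  Change      -0.0277     -0.0554      0.0277
  Equil        0.6587      0.8083      0.1788
  solve Keq expr → x = 0.0277; check Q = 0.4154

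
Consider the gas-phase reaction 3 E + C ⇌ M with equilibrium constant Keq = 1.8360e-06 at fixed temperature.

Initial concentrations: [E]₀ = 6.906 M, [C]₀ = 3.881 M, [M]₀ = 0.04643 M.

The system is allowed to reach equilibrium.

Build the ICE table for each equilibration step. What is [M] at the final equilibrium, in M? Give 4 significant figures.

[M]_eq = 0.002512 M

Q₀ = 3.6322e-05 vs Keq = 1.8360e-06 ⇒ Q>K, reverse
Step 1:
                   E          C          M
  init         6.906      3.881    0.04643
  Δ           0.1318    0.04392   -0.04392
  eq           7.038      3.925   0.002512
  solve Keq expr → x = -0.04392; check Q = 1.8360e-06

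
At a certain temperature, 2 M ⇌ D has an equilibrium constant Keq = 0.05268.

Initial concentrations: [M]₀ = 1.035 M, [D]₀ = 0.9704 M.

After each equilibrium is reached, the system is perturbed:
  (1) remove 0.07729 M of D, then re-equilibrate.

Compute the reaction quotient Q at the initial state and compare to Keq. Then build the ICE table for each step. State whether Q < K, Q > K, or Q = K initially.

Q₀ = 0.9059 vs Keq = 0.05268 ⇒ Q>K, reverse
Step 1:
                    M           D
  init          1.035      0.9704
  Δ             1.344     -0.6722
  eq            2.379      0.2982
  solve Keq expr → x = -0.6722; check Q = 0.05268
Then remove 0.07729 M of D.
Step 2:
                    M           D
  init          2.379      0.2209
  Δ           -0.1037     0.05186
  eq            2.276      0.2728
  solve Keq expr → x = 0.05186; check Q = 0.05268

Q₀ = 0.9059; Q > K (proceeds reverse)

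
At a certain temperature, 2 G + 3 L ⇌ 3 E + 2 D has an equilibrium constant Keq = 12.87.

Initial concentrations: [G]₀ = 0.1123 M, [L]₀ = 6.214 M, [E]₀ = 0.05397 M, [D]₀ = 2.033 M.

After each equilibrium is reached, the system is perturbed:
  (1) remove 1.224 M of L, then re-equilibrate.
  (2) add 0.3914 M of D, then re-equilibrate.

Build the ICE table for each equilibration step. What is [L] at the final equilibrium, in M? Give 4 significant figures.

[L]_eq = 4.831 M

Q₀ = 2.1471e-04 vs Keq = 12.87 ⇒ Q<K, forward
Step 1:
                  G         L         E         D
  Initial    0.1123     6.214   0.05397     2.033
  Change    -0.1083   -0.1624    0.1624    0.1083
  Equil    0.004035     6.052    0.2164     2.141
  solve Keq expr → x = 0.05413; check Q = 12.87
Then remove 1.224 M of L.
Step 2:
                  G         L         E         D
  Initial  0.004035     4.828    0.2164     2.141
  Change    0.00153  0.002295 -0.002295  -0.00153
  Equil    0.005565      4.83    0.2141      2.14
  solve Keq expr → x = -7.6515e-04; check Q = 12.87
Then add 0.3914 M of D.
Step 3:
                  G         L         E         D
  Initial  0.005565      4.83    0.2141     2.531
  Change  9.4728e-04  0.001421 -0.001421 -9.4728e-04
  Equil    0.006513     4.831    0.2127      2.53
  solve Keq expr → x = -4.7364e-04; check Q = 12.87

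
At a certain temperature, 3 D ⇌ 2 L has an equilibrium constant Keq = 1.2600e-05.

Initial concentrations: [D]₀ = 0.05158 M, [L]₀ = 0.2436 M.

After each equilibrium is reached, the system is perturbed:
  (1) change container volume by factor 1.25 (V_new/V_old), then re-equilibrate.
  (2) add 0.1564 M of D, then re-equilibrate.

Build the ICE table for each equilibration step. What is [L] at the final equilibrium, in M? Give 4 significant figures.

[L]_eq = 0.001211 M

Q₀ = 432.4 vs Keq = 1.2600e-05 ⇒ Q>K, reverse
Step 1:
                  D         L
  I         0.05158    0.2436
  C           0.364   -0.2426
  E          0.4156 9.5088e-04
  solve Keq expr → x = -0.1213; check Q = 1.2600e-05
Then change container volume by factor 1.25 (V_new/V_old).
Step 2:
                  D         L
  I          0.3324 7.6070e-04
  C       1.1991e-04 -7.9942e-05
  E          0.3326 6.8076e-04
  solve Keq expr → x = -3.9971e-05; check Q = 1.2600e-05
Then add 0.1564 M of D.
Step 3:
                  D         L
  I           0.489 6.8076e-04
  C       -7.9492e-04 5.2994e-04
  E          0.4882  0.001211
  solve Keq expr → x = 2.6497e-04; check Q = 1.2600e-05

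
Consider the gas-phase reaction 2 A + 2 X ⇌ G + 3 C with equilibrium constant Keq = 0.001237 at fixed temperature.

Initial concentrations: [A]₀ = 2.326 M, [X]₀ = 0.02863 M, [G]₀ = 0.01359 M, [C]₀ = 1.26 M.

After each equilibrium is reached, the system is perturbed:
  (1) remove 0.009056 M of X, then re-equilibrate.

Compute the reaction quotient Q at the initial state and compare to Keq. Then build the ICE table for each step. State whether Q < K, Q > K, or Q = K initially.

Q₀ = 6.13 vs Keq = 0.001237 ⇒ Q>K, reverse
Step 1:
                    A           X           G           C
  I             2.326     0.02863     0.01359        1.26
  C           0.02716     0.02716    -0.01358    -0.04073
  E             2.353     0.05579  1.1761e-05       1.219
  solve Keq expr → x = -0.01358; check Q = 0.001237
Then remove 0.009056 M of X.
Step 2:
                    A           X           G           C
  I             2.353     0.04673  1.1761e-05       1.219
  C        7.0113e-06  7.0113e-06 -3.5057e-06 -1.0517e-05
  E             2.353     0.04674  8.2551e-06       1.219
  solve Keq expr → x = -3.5057e-06; check Q = 0.001237

Q₀ = 6.13; Q > K (proceeds reverse)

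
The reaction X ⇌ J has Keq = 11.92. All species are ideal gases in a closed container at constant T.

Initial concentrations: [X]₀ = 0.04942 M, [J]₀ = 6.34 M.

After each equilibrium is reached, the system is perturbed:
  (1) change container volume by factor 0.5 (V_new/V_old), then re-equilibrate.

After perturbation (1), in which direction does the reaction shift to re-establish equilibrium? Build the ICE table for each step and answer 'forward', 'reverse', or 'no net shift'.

Direction: no net shift

Q₀ = 128.3 vs Keq = 11.92 ⇒ Q>K, reverse
Step 1:
                    X           J
  init        0.04942        6.34
  Δ            0.4451     -0.4451
  eq           0.4945       5.895
  solve Keq expr → x = -0.4451; check Q = 11.92
Then change container volume by factor 0.5 (V_new/V_old).
Step 2:
                    X           J
  init         0.9891       11.79
  Δ                 0           0
  eq           0.9891       11.79
  solve Keq expr → x = 0; check Q = 11.92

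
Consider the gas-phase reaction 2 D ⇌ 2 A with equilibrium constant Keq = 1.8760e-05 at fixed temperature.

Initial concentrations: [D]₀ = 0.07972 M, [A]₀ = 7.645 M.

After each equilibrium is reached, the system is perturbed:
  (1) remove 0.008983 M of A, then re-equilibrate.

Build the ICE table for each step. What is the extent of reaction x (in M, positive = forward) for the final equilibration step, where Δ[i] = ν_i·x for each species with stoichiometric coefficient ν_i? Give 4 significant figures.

Q₀ = 9196 vs Keq = 1.8760e-05 ⇒ Q>K, reverse
Step 1:
                   D          A
  Initial    0.07972      7.645
  Change       7.612     -7.612
  Equil        7.691    0.03331
  solve Keq expr → x = -3.806; check Q = 1.8760e-05
Then remove 0.008983 M of A.
Step 2:
                   D          A
  Initial      7.691    0.02433
  Change   -0.008944   0.008944
  Equil        7.682    0.03327
  solve Keq expr → x = 0.004472; check Q = 1.8760e-05

x = 0.004472 M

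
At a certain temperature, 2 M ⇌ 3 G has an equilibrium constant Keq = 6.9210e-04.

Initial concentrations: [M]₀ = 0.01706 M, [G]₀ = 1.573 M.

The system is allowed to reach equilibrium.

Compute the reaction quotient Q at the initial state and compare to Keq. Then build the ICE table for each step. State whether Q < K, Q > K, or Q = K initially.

Q₀ = 1.3373e+04 vs Keq = 6.9210e-04 ⇒ Q>K, reverse
Step 1:
                    M           G
  I           0.01706       1.573
  C            0.9894      -1.484
  E             1.007     0.08884
  solve Keq expr → x = -0.4947; check Q = 6.9210e-04

Q₀ = 1.3373e+04; Q > K (proceeds reverse)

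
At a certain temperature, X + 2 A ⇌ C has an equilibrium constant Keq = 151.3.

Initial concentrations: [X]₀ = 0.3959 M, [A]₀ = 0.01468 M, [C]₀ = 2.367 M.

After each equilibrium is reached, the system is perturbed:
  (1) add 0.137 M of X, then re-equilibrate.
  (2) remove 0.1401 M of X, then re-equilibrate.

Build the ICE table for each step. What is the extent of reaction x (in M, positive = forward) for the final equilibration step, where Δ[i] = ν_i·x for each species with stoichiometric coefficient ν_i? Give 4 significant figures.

Q₀ = 2.7743e+04 vs Keq = 151.3 ⇒ Q>K, reverse
Step 1:
                    X           A           C
  Initial      0.3959     0.01468       2.367
  Change      0.08159      0.1632    -0.08159
  Equil        0.4775      0.1779       2.285
  solve Keq expr → x = -0.08159; check Q = 151.3
Then add 0.137 M of X.
Step 2:
                    X           A           C
  Initial      0.6145      0.1779       2.285
  Change    -0.009741    -0.01948    0.009741
  Equil        0.6047      0.1584       2.295
  solve Keq expr → x = 0.009741; check Q = 151.3
Then remove 0.1401 M of X.
Step 3:
                    X           A           C
  Initial      0.4646      0.1584       2.295
  Change         0.01        0.02       -0.01
  Equil        0.4747      0.1784       2.285
  solve Keq expr → x = -0.01; check Q = 151.3

x = -0.01 M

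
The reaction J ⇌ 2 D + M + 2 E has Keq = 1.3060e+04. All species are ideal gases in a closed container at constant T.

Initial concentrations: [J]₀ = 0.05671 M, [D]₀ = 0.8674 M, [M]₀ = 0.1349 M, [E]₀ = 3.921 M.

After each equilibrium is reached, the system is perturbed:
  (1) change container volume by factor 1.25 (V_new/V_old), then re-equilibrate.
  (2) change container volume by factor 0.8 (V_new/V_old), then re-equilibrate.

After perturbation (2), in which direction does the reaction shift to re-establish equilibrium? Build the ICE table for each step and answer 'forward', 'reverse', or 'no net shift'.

Q₀ = 27.52 vs Keq = 1.3060e+04 ⇒ Q<K, forward
Step 1:
                    J           D           M           E
  I           0.05671      0.8674      0.1349       3.921
  C          -0.05648       0.113     0.05648       0.113
  E        2.2919e-04      0.9804      0.1914       4.034
  solve Keq expr → x = 0.05648; check Q = 1.3060e+04
Then change container volume by factor 1.25 (V_new/V_old).
Step 2:
                    J           D           M           E
  I        1.8335e-04      0.7843      0.1531       3.227
  C       -1.0815e-04  2.1629e-04  1.0815e-04  2.1629e-04
  E        7.5205e-05      0.7845      0.1532       3.227
  solve Keq expr → x = 1.0815e-04; check Q = 1.3060e+04
Then change container volume by factor 0.8 (V_new/V_old).
Step 3:
                    J           D           M           E
  I        9.4006e-05      0.9806      0.1915       4.034
  C        1.3518e-04 -2.7036e-04 -1.3518e-04 -2.7036e-04
  E        2.2919e-04      0.9804      0.1914       4.034
  solve Keq expr → x = -1.3518e-04; check Q = 1.3060e+04

Direction: reverse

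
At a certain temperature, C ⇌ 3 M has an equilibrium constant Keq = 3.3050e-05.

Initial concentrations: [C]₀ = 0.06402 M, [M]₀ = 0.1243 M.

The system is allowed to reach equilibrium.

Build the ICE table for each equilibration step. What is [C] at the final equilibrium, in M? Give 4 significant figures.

Q₀ = 0.03 vs Keq = 3.3050e-05 ⇒ Q>K, reverse
Step 1:
                  C         M
  I         0.06402    0.1243
  C         0.03646   -0.1094
  E          0.1005   0.01492
  solve Keq expr → x = -0.03646; check Q = 3.3050e-05

[C]_eq = 0.1005 M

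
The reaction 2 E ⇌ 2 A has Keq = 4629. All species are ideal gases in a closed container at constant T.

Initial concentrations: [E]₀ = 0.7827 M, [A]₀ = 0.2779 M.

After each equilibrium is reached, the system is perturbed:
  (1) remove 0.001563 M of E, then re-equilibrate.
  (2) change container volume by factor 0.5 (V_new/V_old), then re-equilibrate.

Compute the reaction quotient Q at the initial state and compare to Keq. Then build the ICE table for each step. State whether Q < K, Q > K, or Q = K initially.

Q₀ = 0.1261 vs Keq = 4629 ⇒ Q<K, forward
Step 1:
                  E         A
  I          0.7827    0.2779
  C         -0.7673    0.7673
  E         0.01536     1.045
  solve Keq expr → x = 0.3837; check Q = 4629
Then remove 0.001563 M of E.
Step 2:
                  E         A
  I          0.0138     1.045
  C         0.00154  -0.00154
  E         0.01534     1.044
  solve Keq expr → x = -7.7018e-04; check Q = 4629
Then change container volume by factor 0.5 (V_new/V_old).
Step 3:
                  E         A
  I         0.03068     2.087
  C               0         0
  E         0.03068     2.087
  solve Keq expr → x = 0; check Q = 4629

Q₀ = 0.1261; Q < K (proceeds forward)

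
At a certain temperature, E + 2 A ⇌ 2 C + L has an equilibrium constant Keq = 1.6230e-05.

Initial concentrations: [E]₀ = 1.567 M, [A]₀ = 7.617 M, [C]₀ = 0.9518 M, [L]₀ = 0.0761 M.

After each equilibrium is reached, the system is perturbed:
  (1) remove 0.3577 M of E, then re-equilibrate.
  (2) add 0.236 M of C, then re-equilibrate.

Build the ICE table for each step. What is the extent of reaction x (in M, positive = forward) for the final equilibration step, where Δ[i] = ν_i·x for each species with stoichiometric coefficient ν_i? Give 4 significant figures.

x = -7.7849e-04 M

Q₀ = 7.5830e-04 vs Keq = 1.6230e-05 ⇒ Q>K, reverse
Step 1:
                   E          A          C          L
  init         1.567      7.617     0.9518     0.0761
  Δ          0.07362     0.1472    -0.1472   -0.07362
  eq           1.641      7.764     0.8046    0.00248
  solve Keq expr → x = -0.07362; check Q = 1.6230e-05
Then remove 0.3577 M of E.
Step 2:
                   E          A          C          L
  init         1.283      7.764     0.8046    0.00248
  Δ       5.3415e-04   0.001068  -0.001068 -5.3415e-04
  eq           1.283      7.765     0.8035   0.001946
  solve Keq expr → x = -5.3415e-04; check Q = 1.6230e-05
Then add 0.236 M of C.
Step 3:
                   E          A          C          L
  init         1.283      7.765      1.039   0.001946
  Δ       7.7849e-04   0.001557  -0.001557 -7.7849e-04
  eq           1.284      7.767      1.038   0.001167
  solve Keq expr → x = -7.7849e-04; check Q = 1.6230e-05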